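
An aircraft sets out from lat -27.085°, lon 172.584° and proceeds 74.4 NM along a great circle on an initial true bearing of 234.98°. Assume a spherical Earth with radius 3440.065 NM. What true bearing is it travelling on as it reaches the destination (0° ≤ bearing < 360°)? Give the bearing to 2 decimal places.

final bearing 235.51°

Angular distance δ = d/R = 74.4 / 3440.065 = 0.021627 rad.
Start latitude φ₁ = -0.472722 rad; initial bearing θ = 4.101175 rad.
Destination latitude: φ₂ = arcsin( sin φ₁ cos δ + cos φ₁ sin δ cos θ ) = arcsin(-0.466255) = -27.791°.
For the longitude increment, Δλ = atan2( sin θ sin δ cos φ₁, cos δ − sin φ₁ sin φ₂ ) = atan2(-0.015768, 0.787475) = -1.147°.
λ₂ = 172.584° + -1.147° = 171.437°.
The forward bearing on arrival equals the back-azimuth from the destination plus 180°.
Back-azimuth from P₂ (-27.79°, 171.44°) to P₁ (-27.09°, 172.58°), with Δλ' = λ₁ − λ₂ = 1.15°: atan2( sin Δλ' cos φ₁ , cos φ₂ sin φ₁ − sin φ₂ cos φ₁ cos Δλ' ) = 55.51°.
Final bearing = (55.51° + 180°) mod 360° = 235.51°.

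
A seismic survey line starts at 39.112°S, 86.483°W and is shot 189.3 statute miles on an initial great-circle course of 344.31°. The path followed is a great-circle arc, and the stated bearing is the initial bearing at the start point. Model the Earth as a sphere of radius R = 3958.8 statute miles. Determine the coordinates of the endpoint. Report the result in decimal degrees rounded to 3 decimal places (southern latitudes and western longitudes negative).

latitude -36.471°, longitude -87.404°

δ = 189.3/3958.8 = 0.047818 rad (2.7397°).
With φ₁ = -39.112° = -0.682633 rad and θ = 344.31° = 6.009343 rad:
sin φ₂ = sin φ₁ cos δ + cos φ₁ sin δ cos θ = (-0.630838)(0.998857) + (0.775914)(0.047799)(0.962739) = -0.594411
φ₂ = asin(-0.594411) = -0.636533 rad = -36.471°.
Then Δλ = atan2(-0.010030, 0.623880) = -0.016075 rad, from sin θ sin δ cos φ₁ over cos δ − sin φ₁ sin φ₂.
λ₂ = -86.483° + -0.921° = -87.404°.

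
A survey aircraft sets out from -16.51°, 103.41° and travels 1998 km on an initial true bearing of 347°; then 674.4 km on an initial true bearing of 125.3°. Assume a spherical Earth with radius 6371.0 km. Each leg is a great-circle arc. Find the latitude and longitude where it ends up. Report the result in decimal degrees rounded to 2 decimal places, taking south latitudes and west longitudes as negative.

Apply the spherical direct solution leg by leg, carrying full precision between legs.
Leg 1: from (-16.51°, 103.41°), δ = 1998/6371 = 0.313609 rad, θ = 347° → φ = 1.02°, λ = 99.43°.
Leg 2: from (1.02°, 99.43°), δ = 674.4/6371 = 0.105855 rad, θ = 125.3° → φ = -2.48°, λ = 104.38°.

latitude -2.48°, longitude 104.38°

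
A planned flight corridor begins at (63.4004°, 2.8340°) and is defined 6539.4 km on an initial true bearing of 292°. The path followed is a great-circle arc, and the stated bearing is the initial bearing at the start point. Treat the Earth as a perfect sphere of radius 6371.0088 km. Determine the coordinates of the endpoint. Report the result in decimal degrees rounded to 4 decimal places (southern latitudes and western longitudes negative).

Angular distance δ = d/R = 6539.4 / 6371.0088 = 1.026431 rad.
Converting: φ₁ = 1.106546 rad, θ = 5.096361 rad.
Destination latitude: φ₂ = arcsin( sin φ₁ cos δ + cos φ₁ sin δ cos θ ) = arcsin(0.606549) = 37.3404°.
Δλ = atan2( sin θ sin δ cos φ₁ , cos δ − sin φ₁ sin φ₂ ) = atan2(-0.355142, -0.024475) = -1.639603 rad = -93.9423°.
λ₂ = 2.8340° + -93.9423° = -91.1083°.

latitude 37.3404°, longitude -91.1083°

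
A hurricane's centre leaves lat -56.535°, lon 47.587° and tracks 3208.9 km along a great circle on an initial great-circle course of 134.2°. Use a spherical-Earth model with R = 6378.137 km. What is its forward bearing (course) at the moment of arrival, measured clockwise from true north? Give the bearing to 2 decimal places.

Central angle δ = d/R = 0.503109 rad.
Converting: φ₁ = -0.986722 rad, θ = 2.342232 rad.
sin φ₂ = sin φ₁ cos δ + cos φ₁ sin δ cos θ = (-0.834223)(0.876088) + (0.551427)(0.482152)(-0.697165) = -0.916209
φ₂ = asin(-0.916209) = -1.158514 rad = -66.378°.
Δλ = atan2( sin θ sin δ cos φ₁ , cos δ − sin φ₁ sin φ₂ ) = atan2(0.190606, 0.111765) = 1.040461 rad = 59.614°.
λ₂ = λ₁ + Δλ = 107.201°.
The forward bearing on arrival equals the back-azimuth from the destination plus 180°.
Back-azimuth from P₂ (-66.38°, 107.20°) to P₁ (-56.53°, 47.59°), with Δλ' = λ₁ − λ₂ = -59.61°: atan2( sin Δλ' cos φ₁ , cos φ₂ sin φ₁ − sin φ₂ cos φ₁ cos Δλ' ) = 260.60°.
Final bearing = (260.60° + 180°) mod 360° = 80.60°.

final bearing 80.60°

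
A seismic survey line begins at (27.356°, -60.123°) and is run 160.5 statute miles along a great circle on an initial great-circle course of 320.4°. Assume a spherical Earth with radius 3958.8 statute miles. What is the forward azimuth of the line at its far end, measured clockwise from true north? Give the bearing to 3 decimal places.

Angular distance δ = d/R = 160.5 / 3958.8 = 0.040543 rad.
With φ₁ = 27.356° = 0.477452 rad and θ = 320.4° = 5.592035 rad:
sin φ₂ = sin φ₁ cos δ + cos φ₁ sin δ cos θ = (0.459518)(0.999178) + (0.888169)(0.040531)(0.770513) = 0.486878
φ₂ = asin(0.486878) = 0.508512 rad = 29.136°.
Δλ = atan2( sin θ sin δ cos φ₁ , cos δ − sin φ₁ sin φ₂ ) = atan2(-0.022946, 0.775449) = -0.029583 rad = -1.695°.
λ₂ = λ₁ + Δλ = -61.818°.
The forward bearing on arrival equals the back-azimuth from the destination plus 180°.
Back-azimuth from P₂ (29.136°, -61.818°) to P₁ (27.356°, -60.123°), with Δλ' = λ₁ − λ₂ = 1.695°: atan2( sin Δλ' cos φ₁ , cos φ₂ sin φ₁ − sin φ₂ cos φ₁ cos Δλ' ) = 139.598°.
Final bearing = (139.598° + 180°) mod 360° = 319.598°.

final bearing 319.598°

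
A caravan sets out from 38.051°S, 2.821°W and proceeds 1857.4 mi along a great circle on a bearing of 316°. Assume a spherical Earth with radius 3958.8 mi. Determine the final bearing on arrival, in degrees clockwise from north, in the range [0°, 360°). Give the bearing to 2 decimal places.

Angular distance δ = d/R = 1857.4 / 3958.8 = 0.469183 rad.
With φ₁ = -38.051° = -0.664115 rad and θ = 316° = 5.515240 rad:
Applying the spherical law of cosines for sides, sin φ₂ = sin φ₁ cos δ + cos φ₁ sin δ cos θ = -0.293631, so φ₂ = -17.075°.
Then Δλ = atan2(-0.247338, 0.710955) = -0.334799 rad, from sin θ sin δ cos φ₁ over cos δ − sin φ₁ sin φ₂.
λ₂ = -2.821° + -19.183° = -22.004°.
The forward bearing on arrival equals the back-azimuth from the destination plus 180°.
Back-azimuth from P₂ (-17.08°, -22.00°) to P₁ (-38.05°, -2.82°), with Δλ' = λ₁ − λ₂ = 19.18°: atan2( sin Δλ' cos φ₁ , cos φ₂ sin φ₁ − sin φ₂ cos φ₁ cos Δλ' ) = 145.09°.
Final bearing = (145.09° + 180°) mod 360° = 325.09°.

final bearing 325.09°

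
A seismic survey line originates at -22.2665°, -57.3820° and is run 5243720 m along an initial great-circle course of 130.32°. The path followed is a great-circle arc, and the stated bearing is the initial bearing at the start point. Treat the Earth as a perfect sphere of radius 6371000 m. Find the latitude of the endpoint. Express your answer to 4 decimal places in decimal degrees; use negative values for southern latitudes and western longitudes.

latitude -44.1642°

δ = 5243720/6371000 = 0.823061 rad (47.1579°).
With φ₁ = -22.2665° = -0.388624 rad and θ = 130.32° = 2.274513 rad:
sin φ₂ = sin φ₁ cos δ + cos φ₁ sin δ cos θ = (-0.378915)(0.679980) + (0.925431)(0.733231)(-0.647056) = -0.696718
φ₂ = asin(-0.696718) = -0.770811 rad = -44.1642°.
Δλ = atan2( sin θ sin δ cos φ₁ , cos δ − sin φ₁ sin φ₂ ) = atan2(0.517359, 0.415983) = 0.893590 rad = 51.1989°.
λ₂ = -57.3820° + 51.1989° = -6.1831°.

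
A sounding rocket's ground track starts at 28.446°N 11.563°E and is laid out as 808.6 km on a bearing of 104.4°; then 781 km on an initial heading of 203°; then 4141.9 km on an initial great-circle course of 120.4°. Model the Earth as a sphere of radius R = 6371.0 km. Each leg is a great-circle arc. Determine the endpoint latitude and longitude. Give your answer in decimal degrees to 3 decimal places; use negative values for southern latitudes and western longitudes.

Apply the spherical direct solution leg by leg, carrying full precision between legs.
Leg 1: from (28.446°, 11.563°), δ = 808.6/6371 = 0.126919 rad, θ = 104.4° → φ = 26.412°, λ = 19.431°.
Leg 2: from (26.412°, 19.431°), δ = 781/6371 = 0.122587 rad, θ = 203° → φ = 19.918°, λ = 16.518°.
Leg 3: from (19.918°, 16.518°), δ = 4141.9/6371 = 0.650118 rad, θ = 120.4° → φ = -0.962°, λ = 47.994°.

latitude -0.962°, longitude 47.994°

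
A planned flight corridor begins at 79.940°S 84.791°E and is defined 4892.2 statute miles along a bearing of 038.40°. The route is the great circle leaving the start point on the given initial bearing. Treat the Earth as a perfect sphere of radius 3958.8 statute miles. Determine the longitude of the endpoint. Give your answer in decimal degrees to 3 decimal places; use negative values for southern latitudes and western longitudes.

Angular distance δ = d/R = 4892.2 / 3958.8 = 1.235779 rad.
With φ₁ = -79.940° = -1.395216 rad and θ = 38.4° = 0.670206 rad:
Applying the spherical law of cosines for sides, sin φ₂ = sin φ₁ cos δ + cos φ₁ sin δ cos θ = -0.194447, so φ₂ = -11.212°.
Then Δλ = atan2(0.102469, 0.137329) = 0.641040 rad, from sin θ sin δ cos φ₁ over cos δ − sin φ₁ sin φ₂.
Hence λ₂ = 84.791° + 36.729° = 121.520°.

longitude 121.520°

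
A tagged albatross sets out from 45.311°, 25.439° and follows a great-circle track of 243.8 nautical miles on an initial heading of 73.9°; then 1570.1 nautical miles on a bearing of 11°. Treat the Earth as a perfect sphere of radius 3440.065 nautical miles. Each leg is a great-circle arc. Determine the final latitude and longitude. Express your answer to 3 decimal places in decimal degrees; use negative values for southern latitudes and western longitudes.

Apply the spherical direct solution leg by leg, carrying full precision between legs.
Leg 1: from (45.311°, 25.439°), δ = 243.8/3440.065 = 0.070871 rad, θ = 73.9° → φ = 46.299°, λ = 31.090°.
Leg 2: from (46.299°, 31.090°), δ = 1570.1/3440.065 = 0.456416 rad, θ = 11° → φ = 71.416°, λ = 46.391°.

latitude 71.416°, longitude 46.391°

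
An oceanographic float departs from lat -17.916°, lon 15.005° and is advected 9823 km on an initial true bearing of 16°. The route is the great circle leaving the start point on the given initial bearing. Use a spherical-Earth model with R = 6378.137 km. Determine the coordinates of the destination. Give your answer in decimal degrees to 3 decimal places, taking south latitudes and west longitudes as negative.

δ = 9823/6378.137 = 1.540105 rad (88.2415°).
Converting: φ₁ = -0.312693 rad, θ = 0.279253 rad.
Applying the spherical law of cosines for sides, sin φ₂ = sin φ₁ cos δ + cos φ₁ sin δ cos θ = 0.904778, so φ₂ = 64.793°.
Then Δλ = atan2(0.262148, 0.309017) = 0.703523 rad, from sin θ sin δ cos φ₁ over cos δ − sin φ₁ sin φ₂.
λ₂ = λ₁ + Δλ = 55.314°.

latitude 64.793°, longitude 55.314°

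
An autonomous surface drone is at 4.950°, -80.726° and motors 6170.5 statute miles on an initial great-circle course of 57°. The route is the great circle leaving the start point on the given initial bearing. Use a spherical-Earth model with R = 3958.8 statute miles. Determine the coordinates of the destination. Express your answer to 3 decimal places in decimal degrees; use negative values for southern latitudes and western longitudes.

latitude 32.930°, longitude 11.658°

δ = 6170.5/3958.8 = 1.558679 rad (89.3058°).
Converting: φ₁ = 0.086394 rad, θ = 0.994838 rad.
sin φ₂ = sin φ₁ cos δ + cos φ₁ sin δ cos θ = (0.086286)(0.012117) + (0.996270)(0.999927)(0.544639) = 0.543613
φ₂ = asin(0.543613) = 0.574736 rad = 32.930°.
For the longitude increment, Δλ = atan2( sin θ sin δ cos φ₁, cos δ − sin φ₁ sin φ₂ ) = atan2(0.835481, -0.034790) = 92.384°.
Hence λ₂ = -80.726° + 92.384° = 11.658°.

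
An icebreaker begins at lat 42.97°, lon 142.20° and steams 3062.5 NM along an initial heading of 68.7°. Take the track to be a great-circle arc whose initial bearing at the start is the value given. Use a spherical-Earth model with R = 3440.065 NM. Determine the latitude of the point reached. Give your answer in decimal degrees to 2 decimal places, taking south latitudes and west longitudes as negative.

latitude 39.45°

δ = 3062.5/3440.065 = 0.890245 rad (51.0073°).
Converting: φ₁ = 0.749968 rad, θ = 1.199041 rad.
Applying the spherical law of cosines for sides, sin φ₂ = sin φ₁ cos δ + cos φ₁ sin δ cos θ = 0.635470, so φ₂ = 39.45°.
Then Δλ = atan2(0.529857, 0.196076) = 1.216369 rad, from sin θ sin δ cos φ₁ over cos δ − sin φ₁ sin φ₂.
λ₂ = 142.20° + 69.69° = 211.89°, normalized to (−180°, 180°] → -148.11°.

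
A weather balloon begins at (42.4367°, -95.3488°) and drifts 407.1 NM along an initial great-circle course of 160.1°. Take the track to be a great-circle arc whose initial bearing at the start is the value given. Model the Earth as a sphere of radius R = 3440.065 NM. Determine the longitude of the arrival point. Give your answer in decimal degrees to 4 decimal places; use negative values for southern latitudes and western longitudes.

longitude -92.5007°

Angular distance δ = d/R = 407.1 / 3440.065 = 0.118341 rad.
With φ₁ = 42.4367° = 0.740660 rad and θ = 160.1° = 2.794272 rad:
Applying the spherical law of cosines for sides, sin φ₂ = sin φ₁ cos δ + cos φ₁ sin δ cos θ = 0.588124, so φ₂ = 36.0240°.
Then Δλ = atan2(0.029659, 0.596154) = 0.049709 rad, from sin θ sin δ cos φ₁ over cos δ − sin φ₁ sin φ₂.
λ₂ = -95.3488° + 2.8481° = -92.5007°.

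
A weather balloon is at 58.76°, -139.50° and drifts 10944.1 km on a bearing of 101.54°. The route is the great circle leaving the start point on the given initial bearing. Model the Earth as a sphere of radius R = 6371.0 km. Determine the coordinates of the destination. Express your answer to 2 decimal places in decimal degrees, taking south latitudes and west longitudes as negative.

latitude -13.17°, longitude -54.99°

The arc subtends δ = 10944.1/6371 = 1.717799 rad at the centre.
Start latitude φ₁ = 1.025555 rad; initial bearing θ = 1.772207 rad.
Applying the spherical law of cosines for sides, sin φ₂ = sin φ₁ cos δ + cos φ₁ sin δ cos θ = -0.227869, so φ₂ = -13.17°.
Then Δλ = atan2(0.502660, 0.048354) = 1.474895 rad, from sin θ sin δ cos φ₁ over cos δ − sin φ₁ sin φ₂.
λ₂ = -139.50° + 84.51° = -54.99°.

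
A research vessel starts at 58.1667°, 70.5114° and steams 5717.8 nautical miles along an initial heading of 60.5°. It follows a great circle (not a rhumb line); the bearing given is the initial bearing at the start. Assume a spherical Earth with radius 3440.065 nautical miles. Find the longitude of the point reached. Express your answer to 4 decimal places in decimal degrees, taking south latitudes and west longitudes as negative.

Central angle δ = d/R = 1.662120 rad.
With φ₁ = 58.1667° = 1.015200 rad and θ = 60.5° = 1.055924 rad:
Destination latitude: φ₂ = arcsin( sin φ₁ cos δ + cos φ₁ sin δ cos θ ) = arcsin(0.181167) = 10.4377°.
Then Δλ = atan2(0.457156, -0.245114) = 2.062960 rad, from sin θ sin δ cos φ₁ over cos δ − sin φ₁ sin φ₂.
λ₂ = 70.5114° + 118.1989° = 188.7103°, normalized to (−180°, 180°] → -171.2897°.

longitude -171.2897°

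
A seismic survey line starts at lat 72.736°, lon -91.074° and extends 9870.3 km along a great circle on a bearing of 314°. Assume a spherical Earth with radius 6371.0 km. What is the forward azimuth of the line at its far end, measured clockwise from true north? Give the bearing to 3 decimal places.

Central angle δ = d/R = 1.549254 rad.
Start latitude φ₁ = 1.269483 rad; initial bearing θ = 5.480334 rad.
Applying the spherical law of cosines for sides, sin φ₂ = sin φ₁ cos δ + cos φ₁ sin δ cos θ = 0.226679, so φ₂ = 13.102°.
Δλ = atan2( sin θ sin δ cos φ₁ , cos δ − sin φ₁ sin φ₂ ) = atan2(-0.213432, -0.194926) = -2.310907 rad = -132.405°.
λ₂ = -91.074° + -132.405° = -223.479°, normalized to (−180°, 180°] → 136.521°.
The forward bearing on arrival equals the back-azimuth from the destination plus 180°.
Back-azimuth from P₂ (13.102°, 136.521°) to P₁ (72.736°, -91.074°), with Δλ' = λ₁ − λ₂ = -227.595°: atan2( sin Δλ' cos φ₁ , cos φ₂ sin φ₁ − sin φ₂ cos φ₁ cos Δλ' ) = 12.661°.
Final bearing = (12.661° + 180°) mod 360° = 192.661°.

final bearing 192.661°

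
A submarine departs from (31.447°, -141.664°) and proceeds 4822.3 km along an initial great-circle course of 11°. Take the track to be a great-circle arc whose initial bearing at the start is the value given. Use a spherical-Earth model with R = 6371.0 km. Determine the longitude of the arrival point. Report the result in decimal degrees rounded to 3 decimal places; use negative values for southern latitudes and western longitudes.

The arc subtends δ = 4822.3/6371 = 0.756914 rad at the centre.
Start latitude φ₁ = 0.548854 rad; initial bearing θ = 0.191986 rad.
sin φ₂ = sin φ₁ cos δ + cos φ₁ sin δ cos θ = (0.521710)(0.726958) + (0.853123)(0.686681)(0.981627) = 0.954322
φ₂ = asin(0.954322) = 1.267382 rad = 72.616°.
For the longitude increment, Δλ = atan2( sin θ sin δ cos φ₁, cos δ − sin φ₁ sin φ₂ ) = atan2(0.111780, 0.229080) = 26.010°.
Hence λ₂ = -141.664° + 26.010° = -115.654°.

longitude -115.654°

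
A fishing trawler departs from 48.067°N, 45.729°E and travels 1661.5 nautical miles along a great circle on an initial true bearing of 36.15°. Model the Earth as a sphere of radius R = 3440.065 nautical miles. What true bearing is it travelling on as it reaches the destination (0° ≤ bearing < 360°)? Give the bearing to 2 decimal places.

Angular distance δ = d/R = 1661.5 / 3440.065 = 0.482985 rad.
With φ₁ = 48.067° = 0.838927 rad and θ = 36.15° = 0.630937 rad:
Applying the spherical law of cosines for sides, sin φ₂ = sin φ₁ cos δ + cos φ₁ sin δ cos θ = 0.909437, so φ₂ = 65.428°.
For the longitude increment, Δλ = atan2( sin θ sin δ cos φ₁, cos δ − sin φ₁ sin φ₂ ) = atan2(0.183080, 0.209058) = 41.210°.
Hence λ₂ = 45.729° + 41.210° = 86.939°.
The forward bearing on arrival equals the back-azimuth from the destination plus 180°.
Back-azimuth from P₂ (65.43°, 86.94°) to P₁ (48.07°, 45.73°), with Δλ' = λ₁ − λ₂ = -41.21°: atan2( sin Δλ' cos φ₁ , cos φ₂ sin φ₁ − sin φ₂ cos φ₁ cos Δλ' ) = 251.44°.
Final bearing = (251.44° + 180°) mod 360° = 71.44°.

final bearing 71.44°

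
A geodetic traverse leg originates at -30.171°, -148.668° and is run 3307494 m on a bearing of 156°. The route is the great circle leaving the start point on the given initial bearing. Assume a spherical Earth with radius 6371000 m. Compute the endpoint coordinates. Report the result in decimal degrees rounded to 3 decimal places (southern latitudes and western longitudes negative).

Angular distance δ = d/R = 3307494 / 6371000 = 0.519148 rad.
Start latitude φ₁ = -0.526583 rad; initial bearing θ = 2.722714 rad.
sin φ₂ = sin φ₁ cos δ + cos φ₁ sin δ cos θ = (-0.502582)(0.868242) + (0.864529)(0.496141)(-0.913545) = -0.828209
φ₂ = asin(-0.828209) = -0.975904 rad = -55.915°.
For the longitude increment, Δλ = atan2( sin θ sin δ cos φ₁, cos δ − sin φ₁ sin φ₂ ) = atan2(0.174461, 0.451999) = 21.105°.
λ₂ = -148.668° + 21.105° = -127.563°.

latitude -55.915°, longitude -127.563°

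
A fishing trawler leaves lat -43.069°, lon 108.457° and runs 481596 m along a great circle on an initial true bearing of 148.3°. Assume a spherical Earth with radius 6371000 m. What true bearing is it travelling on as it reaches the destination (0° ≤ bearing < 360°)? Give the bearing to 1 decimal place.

final bearing 146.0°

δ = 481596/6371000 = 0.075592 rad (4.3311°).
Start latitude φ₁ = -0.751696 rad; initial bearing θ = 2.588323 rad.
sin φ₂ = sin φ₁ cos δ + cos φ₁ sin δ cos θ = (-0.682879)(0.997144) + (0.730532)(0.075520)(-0.850811) = -0.727868
φ₂ = asin(-0.727868) = -0.815207 rad = -46.708°.
Δλ = atan2( sin θ sin δ cos φ₁ , cos δ − sin φ₁ sin φ₂ ) = atan2(0.028990, 0.500099) = 0.057904 rad = 3.318°.
λ₂ = λ₁ + Δλ = 111.775°.
The forward bearing on arrival equals the back-azimuth from the destination plus 180°.
Back-azimuth from P₂ (-46.7°, 111.8°) to P₁ (-43.1°, 108.5°), with Δλ' = λ₁ − λ₂ = -3.3°: atan2( sin Δλ' cos φ₁ , cos φ₂ sin φ₁ − sin φ₂ cos φ₁ cos Δλ' ) = 326.0°.
Final bearing = (326.0° + 180°) mod 360° = 146.0°.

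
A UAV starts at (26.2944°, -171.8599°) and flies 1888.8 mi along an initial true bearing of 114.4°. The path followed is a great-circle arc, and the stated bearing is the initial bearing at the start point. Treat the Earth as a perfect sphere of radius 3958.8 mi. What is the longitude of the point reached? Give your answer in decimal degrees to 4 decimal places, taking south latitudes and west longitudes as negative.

δ = 1888.8/3958.8 = 0.477114 rad (27.3366°).
With φ₁ = 26.2944° = 0.458924 rad and θ = 114.4° = 1.996657 rad:
sin φ₂ = sin φ₁ cos δ + cos φ₁ sin δ cos θ = (0.442984)(0.888324) + (0.896530)(0.459218)(-0.413104) = 0.223437
φ₂ = asin(0.223437) = 0.225339 rad = 12.9110°.
Then Δλ = atan2(0.374931, 0.789345) = 0.443440 rad, from sin θ sin δ cos φ₁ over cos δ − sin φ₁ sin φ₂.
Hence λ₂ = -171.8599° + 25.4072° = -146.4527°.

longitude -146.4527°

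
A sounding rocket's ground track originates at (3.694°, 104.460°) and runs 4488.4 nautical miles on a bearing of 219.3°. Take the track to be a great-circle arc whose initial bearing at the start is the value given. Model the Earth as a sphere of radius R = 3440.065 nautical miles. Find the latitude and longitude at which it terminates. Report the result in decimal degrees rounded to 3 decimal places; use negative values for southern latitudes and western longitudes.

The arc subtends δ = 4488.4/3440.065 = 1.304743 rad at the centre.
With φ₁ = 3.694° = 0.064472 rad and θ = 219.3° = 3.827507 rad:
Destination latitude: φ₂ = arcsin( sin φ₁ cos δ + cos φ₁ sin δ cos θ ) = arcsin(-0.728123) = -46.729°.
Then Δλ = atan2(-0.609826, 0.309837) = -1.100710 rad, from sin θ sin δ cos φ₁ over cos δ − sin φ₁ sin φ₂.
λ₂ = 104.460° + -63.066° = 41.394°.

latitude -46.729°, longitude 41.394°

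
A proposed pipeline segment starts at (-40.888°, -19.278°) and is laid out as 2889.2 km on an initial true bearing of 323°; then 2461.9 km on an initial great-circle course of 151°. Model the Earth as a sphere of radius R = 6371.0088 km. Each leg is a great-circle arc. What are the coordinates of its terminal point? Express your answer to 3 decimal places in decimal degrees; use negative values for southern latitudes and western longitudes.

Apply the spherical direct solution leg by leg, carrying full precision between legs.
Leg 1: from (-40.888°, -19.278°), δ = 2889.2/6371.0088 = 0.453492 rad, θ = 323° → φ = -18.899°, λ = -35.460°.
Leg 2: from (-18.899°, -35.460°), δ = 2461.9/6371.0088 = 0.386422 rad, θ = 151° → φ = -37.725°, λ = -22.103°.

latitude -37.725°, longitude -22.103°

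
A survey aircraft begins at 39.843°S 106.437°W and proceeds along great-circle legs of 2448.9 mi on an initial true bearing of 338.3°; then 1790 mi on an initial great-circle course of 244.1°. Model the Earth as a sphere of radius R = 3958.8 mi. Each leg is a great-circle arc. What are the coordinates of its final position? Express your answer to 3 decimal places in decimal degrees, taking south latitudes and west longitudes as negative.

Apply the spherical direct solution leg by leg, carrying full precision between legs.
Leg 1: from (-39.843°, -106.437°), δ = 2448.9/3958.8 = 0.618597 rad, θ = 338.3° → φ = -6.216°, λ = -118.892°.
Leg 2: from (-6.216°, -118.892°), δ = 1790/3958.8 = 0.452157 rad, θ = 244.1° → φ = -16.685°, λ = -143.116°.

latitude -16.685°, longitude -143.116°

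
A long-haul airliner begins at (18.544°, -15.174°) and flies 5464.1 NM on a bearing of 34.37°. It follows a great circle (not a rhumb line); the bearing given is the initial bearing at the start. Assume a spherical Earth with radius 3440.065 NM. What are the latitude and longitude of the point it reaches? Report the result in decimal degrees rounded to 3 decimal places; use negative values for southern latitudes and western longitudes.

latitude 50.972°, longitude 101.139°

Angular distance δ = d/R = 5464.1 / 3440.065 = 1.588371 rad.
Converting: φ₁ = 0.323654 rad, θ = 0.599870 rad.
Destination latitude: φ₂ = arcsin( sin φ₁ cos δ + cos φ₁ sin δ cos θ ) = arcsin(0.776844) = 50.972°.
Then Δλ = atan2(0.535141, -0.264636) = 2.030047 rad, from sin θ sin δ cos φ₁ over cos δ − sin φ₁ sin φ₂.
λ₂ = λ₁ + Δλ = 101.139°.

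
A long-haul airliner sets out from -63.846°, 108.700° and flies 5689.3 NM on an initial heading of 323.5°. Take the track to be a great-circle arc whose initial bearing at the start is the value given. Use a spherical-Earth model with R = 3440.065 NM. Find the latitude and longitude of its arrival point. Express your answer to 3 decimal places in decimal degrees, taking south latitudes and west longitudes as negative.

The arc subtends δ = 5689.3/3440.065 = 1.653835 rad at the centre.
Start latitude φ₁ = -1.114323 rad; initial bearing θ = 5.646140 rad.
Destination latitude: φ₂ = arcsin( sin φ₁ cos δ + cos φ₁ sin δ cos θ ) = arcsin(0.427558) = 25.313°.
Then Δλ = atan2(-0.261286, 0.300838) = -0.715151 rad, from sin θ sin δ cos φ₁ over cos δ − sin φ₁ sin φ₂.
Hence λ₂ = 108.700° + -40.975° = 67.725°.

latitude 25.313°, longitude 67.725°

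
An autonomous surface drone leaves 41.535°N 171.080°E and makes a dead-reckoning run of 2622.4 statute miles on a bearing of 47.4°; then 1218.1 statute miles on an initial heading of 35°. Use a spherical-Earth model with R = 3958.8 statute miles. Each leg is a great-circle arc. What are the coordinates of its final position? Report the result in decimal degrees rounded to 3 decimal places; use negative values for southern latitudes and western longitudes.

latitude 68.746°, longitude -105.047°

Apply the spherical direct solution leg by leg, carrying full precision between legs.
Leg 1: from (41.535°, 171.080°), δ = 2622.4/3958.8 = 0.662423 rad, θ = 47.4° → φ = 56.560°, λ = -133.681°.
Leg 2: from (56.560°, -133.681°), δ = 1218.1/3958.8 = 0.307694 rad, θ = 35° → φ = 68.746°, λ = -105.047°.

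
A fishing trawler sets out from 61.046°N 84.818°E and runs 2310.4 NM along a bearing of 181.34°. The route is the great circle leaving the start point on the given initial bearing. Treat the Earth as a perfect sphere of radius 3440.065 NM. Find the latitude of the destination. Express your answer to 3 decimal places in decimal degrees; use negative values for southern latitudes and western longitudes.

Angular distance δ = d/R = 2310.4 / 3440.065 = 0.671615 rad.
With φ₁ = 61.046° = 1.065454 rad and θ = 181.34° = 3.164980 rad:
sin φ₂ = sin φ₁ cos δ + cos φ₁ sin δ cos θ = (0.875009)(0.782818) + (0.484107)(0.622251)(-0.999727) = 0.383818
φ₂ = asin(0.383818) = 0.393928 rad = 22.570°.
For the longitude increment, Δλ = atan2( sin θ sin δ cos φ₁, cos δ − sin φ₁ sin φ₂ ) = atan2(-0.007044, 0.446973) = -0.903°.
Hence λ₂ = 84.818° + -0.903° = 83.915°.

latitude 22.570°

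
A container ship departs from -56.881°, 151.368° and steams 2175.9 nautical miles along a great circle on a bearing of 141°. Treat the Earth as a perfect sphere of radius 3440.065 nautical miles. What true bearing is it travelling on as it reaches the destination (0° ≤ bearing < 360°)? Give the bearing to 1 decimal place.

final bearing 66.1°

Angular distance δ = d/R = 2175.9 / 3440.065 = 0.632517 rad.
Converting: φ₁ = -0.992761 rad, θ = 2.460914 rad.
Destination latitude: φ₂ = arcsin( sin φ₁ cos δ + cos φ₁ sin δ cos θ ) = arcsin(-0.926533) = -67.901°.
Δλ = atan2( sin θ sin δ cos φ₁ , cos δ − sin φ₁ sin φ₂ ) = atan2(0.203275, 0.030536) = 1.421691 rad = 81.457°.
λ₂ = 151.368° + 81.457° = 232.825°, normalized to (−180°, 180°] → -127.175°.
The forward bearing on arrival equals the back-azimuth from the destination plus 180°.
Back-azimuth from P₂ (-67.9°, -127.2°) to P₁ (-56.9°, 151.4°), with Δλ' = λ₁ − λ₂ = 278.5°: atan2( sin Δλ' cos φ₁ , cos φ₂ sin φ₁ − sin φ₂ cos φ₁ cos Δλ' ) = 246.1°.
Final bearing = (246.1° + 180°) mod 360° = 66.1°.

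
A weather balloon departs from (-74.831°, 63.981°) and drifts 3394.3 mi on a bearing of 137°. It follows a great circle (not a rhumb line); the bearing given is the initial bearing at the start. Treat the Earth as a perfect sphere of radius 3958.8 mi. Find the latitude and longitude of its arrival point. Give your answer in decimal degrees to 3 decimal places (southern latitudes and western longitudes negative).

latitude -50.924°, longitude -170.913°

Angular distance δ = d/R = 3394.3 / 3958.8 = 0.857406 rad.
Start latitude φ₁ = -1.306047 rad; initial bearing θ = 2.391101 rad.
Applying the spherical law of cosines for sides, sin φ₂ = sin φ₁ cos δ + cos φ₁ sin δ cos θ = -0.776305, so φ₂ = -50.924°.
For the longitude increment, Δλ = atan2( sin θ sin δ cos φ₁, cos δ − sin φ₁ sin φ₂ ) = atan2(0.134939, -0.094857) = 125.106°.
λ₂ = 63.981° + 125.106° = 189.087°, normalized to (−180°, 180°] → -170.913°.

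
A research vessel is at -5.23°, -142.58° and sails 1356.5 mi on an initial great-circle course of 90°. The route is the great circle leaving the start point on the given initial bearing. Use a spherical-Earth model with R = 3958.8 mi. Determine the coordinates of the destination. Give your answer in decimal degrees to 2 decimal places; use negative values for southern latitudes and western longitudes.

Central angle δ = d/R = 0.342654 rad.
Converting: φ₁ = -0.091281 rad, θ = 1.570796 rad.
sin φ₂ = sin φ₁ cos δ + cos φ₁ sin δ cos θ = (-0.091154)(0.941866) + (0.995837)(0.335988)(0.000000) = -0.085855
φ₂ = asin(-0.085855) = -0.085961 rad = -4.93°.
Then Δλ = atan2(0.334590, 0.934040) = 0.343977 rad, from sin θ sin δ cos φ₁ over cos δ − sin φ₁ sin φ₂.
λ₂ = λ₁ + Δλ = -122.87°.

latitude -4.93°, longitude -122.87°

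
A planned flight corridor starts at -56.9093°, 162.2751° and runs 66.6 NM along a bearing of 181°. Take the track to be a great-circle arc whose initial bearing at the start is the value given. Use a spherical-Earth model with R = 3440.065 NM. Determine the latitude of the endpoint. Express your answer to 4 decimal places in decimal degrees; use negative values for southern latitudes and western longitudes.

Central angle δ = d/R = 0.019360 rad.
Start latitude φ₁ = -0.993255 rad; initial bearing θ = 3.159046 rad.
Applying the spherical law of cosines for sides, sin φ₂ = sin φ₁ cos δ + cos φ₁ sin δ cos θ = -0.848218, so φ₂ = -58.0184°.
Δλ = atan2( sin θ sin δ cos φ₁ , cos δ − sin φ₁ sin φ₂ ) = atan2(-0.000184, 0.289169) = -0.000638 rad = -0.0365°.
λ₂ = λ₁ + Δλ = 162.2386°.

latitude -58.0184°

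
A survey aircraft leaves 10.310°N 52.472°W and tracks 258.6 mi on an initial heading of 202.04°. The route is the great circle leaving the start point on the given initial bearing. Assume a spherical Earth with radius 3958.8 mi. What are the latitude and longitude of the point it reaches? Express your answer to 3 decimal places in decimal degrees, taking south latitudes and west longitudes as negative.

latitude 6.838°, longitude -53.886°

The arc subtends δ = 258.6/3958.8 = 0.065323 rad at the centre.
Start latitude φ₁ = 0.179943 rad; initial bearing θ = 3.526263 rad.
Applying the spherical law of cosines for sides, sin φ₂ = sin φ₁ cos δ + cos φ₁ sin δ cos θ = 0.119063, so φ₂ = 6.838°.
For the longitude increment, Δλ = atan2( sin θ sin δ cos φ₁, cos δ − sin φ₁ sin φ₂ ) = atan2(-0.024100, 0.976558) = -1.414°.
λ₂ = λ₁ + Δλ = -53.886°.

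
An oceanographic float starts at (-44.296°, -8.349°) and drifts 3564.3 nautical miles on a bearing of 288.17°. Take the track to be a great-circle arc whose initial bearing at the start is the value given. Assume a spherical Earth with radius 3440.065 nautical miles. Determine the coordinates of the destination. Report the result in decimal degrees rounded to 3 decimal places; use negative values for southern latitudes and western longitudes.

latitude -9.429°, longitude -64.317°

Central angle δ = d/R = 1.036114 rad.
With φ₁ = -44.296° = -0.773111 rad and θ = 288.17° = 5.029515 rad:
Destination latitude: φ₂ = arcsin( sin φ₁ cos δ + cos φ₁ sin δ cos θ ) = arcsin(-0.163821) = -9.429°.
For the longitude increment, Δλ = atan2( sin θ sin δ cos φ₁, cos δ − sin φ₁ sin φ₂ ) = atan2(-0.585137, 0.395161) = -55.968°.
λ₂ = λ₁ + Δλ = -64.317°.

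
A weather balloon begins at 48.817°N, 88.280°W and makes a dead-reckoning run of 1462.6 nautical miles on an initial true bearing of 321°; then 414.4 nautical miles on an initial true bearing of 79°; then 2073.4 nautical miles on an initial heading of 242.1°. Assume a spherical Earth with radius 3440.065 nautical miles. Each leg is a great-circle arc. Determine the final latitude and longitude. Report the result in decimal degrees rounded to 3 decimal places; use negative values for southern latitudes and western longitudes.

latitude 38.774°, longitude -148.440°

Apply the spherical direct solution leg by leg, carrying full precision between legs.
Leg 1: from (48.817°, -88.280°), δ = 1462.6/3440.065 = 0.425166 rad, θ = 321° → φ = 63.725°, λ = -124.180°.
Leg 2: from (63.725°, -124.180°), δ = 414.4/3440.065 = 0.120463 rad, θ = 79° → φ = 64.202°, λ = -108.453°.
Leg 3: from (64.202°, -108.453°), δ = 2073.4/3440.065 = 0.602721 rad, θ = 242.1° → φ = 38.774°, λ = -148.440°.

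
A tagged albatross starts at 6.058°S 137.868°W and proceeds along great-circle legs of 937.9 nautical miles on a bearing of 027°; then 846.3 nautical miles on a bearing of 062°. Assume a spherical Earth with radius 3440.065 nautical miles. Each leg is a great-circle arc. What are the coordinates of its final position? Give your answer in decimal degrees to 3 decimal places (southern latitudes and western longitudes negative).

Apply the spherical direct solution leg by leg, carrying full precision between legs.
Leg 1: from (-6.058°, -137.868°), δ = 937.9/3440.065 = 0.272640 rad, θ = 27° → φ = 7.871°, λ = -130.779°.
Leg 2: from (7.871°, -130.779°), δ = 846.3/3440.065 = 0.246013 rad, θ = 62° → φ = 14.246°, λ = -117.961°.

latitude 14.246°, longitude -117.961°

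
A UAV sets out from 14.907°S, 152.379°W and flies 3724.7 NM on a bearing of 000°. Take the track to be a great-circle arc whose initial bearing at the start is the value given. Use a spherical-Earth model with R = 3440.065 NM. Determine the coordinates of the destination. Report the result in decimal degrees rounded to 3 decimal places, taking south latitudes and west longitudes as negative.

δ = 3724.7/3440.065 = 1.082741 rad (62.0365°).
Start latitude φ₁ = -0.260176 rad; initial bearing θ = 0.000000 rad.
sin φ₂ = sin φ₁ cos δ + cos φ₁ sin δ cos θ = (-0.257251)(0.468909) + (0.966345)(0.883246)(1.000000) = 0.732893
φ₂ = asin(0.732893) = 0.822565 rad = 47.129°.
Then Δλ = atan2(0.000000, 0.657446) = 0.000000 rad, from sin θ sin δ cos φ₁ over cos δ − sin φ₁ sin φ₂.
Hence λ₂ = -152.379° + 0.000° = -152.379°.

latitude 47.129°, longitude -152.379°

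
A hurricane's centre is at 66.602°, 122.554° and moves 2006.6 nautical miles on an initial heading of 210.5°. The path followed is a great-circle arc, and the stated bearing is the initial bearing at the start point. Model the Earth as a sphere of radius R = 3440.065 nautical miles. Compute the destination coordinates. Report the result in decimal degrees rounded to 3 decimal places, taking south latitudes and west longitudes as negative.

latitude 35.279°, longitude 102.529°

The arc subtends δ = 2006.6/3440.065 = 0.583303 rad at the centre.
With φ₁ = 66.602° = 1.162424 rad and θ = 210.5° = 3.673918 rad:
Destination latitude: φ₂ = arcsin( sin φ₁ cos δ + cos φ₁ sin δ cos θ ) = arcsin(0.577554) = 35.279°.
Then Δλ = atan2(-0.111011, 0.304587) = -0.349502 rad, from sin θ sin δ cos φ₁ over cos δ − sin φ₁ sin φ₂.
Hence λ₂ = 122.554° + -20.025° = 102.529°.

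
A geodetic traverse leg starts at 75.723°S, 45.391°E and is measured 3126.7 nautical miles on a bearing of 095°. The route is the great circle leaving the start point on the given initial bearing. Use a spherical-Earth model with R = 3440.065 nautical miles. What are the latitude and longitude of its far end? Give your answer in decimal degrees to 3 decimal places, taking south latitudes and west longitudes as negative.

The arc subtends δ = 3126.7/3440.065 = 0.908907 rad at the centre.
Start latitude φ₁ = -1.321616 rad; initial bearing θ = 1.658063 rad.
Destination latitude: φ₂ = arcsin( sin φ₁ cos δ + cos φ₁ sin δ cos θ ) = arcsin(-0.612581) = -37.776°.
For the longitude increment, Δλ = atan2( sin θ sin δ cos φ₁, cos δ − sin φ₁ sin φ₂ ) = atan2(0.193794, 0.020947) = 83.831°.
λ₂ = λ₁ + Δλ = 129.222°.

latitude -37.776°, longitude 129.222°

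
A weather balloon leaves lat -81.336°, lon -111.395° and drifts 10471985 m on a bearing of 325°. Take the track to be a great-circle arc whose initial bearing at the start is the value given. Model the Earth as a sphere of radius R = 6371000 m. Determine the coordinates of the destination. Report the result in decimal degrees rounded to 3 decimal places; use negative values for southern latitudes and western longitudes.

Angular distance δ = d/R = 10471985 / 6371000 = 1.643696 rad.
Converting: φ₁ = -1.419581 rad, θ = 5.672320 rad.
Applying the spherical law of cosines for sides, sin φ₂ = sin φ₁ cos δ + cos φ₁ sin δ cos θ = 0.195073, so φ₂ = 11.249°.
Δλ = atan2( sin θ sin δ cos φ₁ , cos δ − sin φ₁ sin φ₂ ) = atan2(-0.086174, 0.120012) = -0.622734 rad = -35.680°.
λ₂ = -111.395° + -35.680° = -147.075°.

latitude 11.249°, longitude -147.075°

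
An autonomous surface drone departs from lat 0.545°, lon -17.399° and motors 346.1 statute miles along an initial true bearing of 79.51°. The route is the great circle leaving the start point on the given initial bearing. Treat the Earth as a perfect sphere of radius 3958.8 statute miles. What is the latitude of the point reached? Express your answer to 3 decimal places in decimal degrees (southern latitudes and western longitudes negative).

Central angle δ = d/R = 0.087425 rad.
Start latitude φ₁ = 0.009512 rad; initial bearing θ = 1.387711 rad.
Applying the spherical law of cosines for sides, sin φ₂ = sin φ₁ cos δ + cos φ₁ sin δ cos θ = 0.025372, so φ₂ = 1.454°.
Δλ = atan2( sin θ sin δ cos φ₁ , cos δ − sin φ₁ sin φ₂ ) = atan2(0.085851, 0.995939) = 0.085988 rad = 4.927°.
λ₂ = -17.399° + 4.927° = -12.472°.

latitude 1.454°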